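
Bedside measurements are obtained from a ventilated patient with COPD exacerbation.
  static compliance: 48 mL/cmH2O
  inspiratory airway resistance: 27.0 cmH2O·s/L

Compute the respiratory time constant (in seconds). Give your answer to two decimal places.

τ = R × C = 27.0 × 48 mL/cmH2O = 27.0 × 0.048 L/cmH2O = 1.296 s.

1.30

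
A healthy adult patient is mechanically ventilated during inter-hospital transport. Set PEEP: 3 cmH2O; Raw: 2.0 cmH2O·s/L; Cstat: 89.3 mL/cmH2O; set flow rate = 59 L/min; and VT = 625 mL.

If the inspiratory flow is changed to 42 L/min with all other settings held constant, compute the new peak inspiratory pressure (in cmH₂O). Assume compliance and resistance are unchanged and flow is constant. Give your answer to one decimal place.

Flow: 59 L/min ÷ 60 = 0.9833 L/s.
New flow: 42 L/min ÷ 60 = 0.7 L/s.
PIP = Vt/C + R·V̇ + PEEP (constant-flow equation of motion).
Only the resistive term changes: ΔPIP = R × ΔV̇ = 2.0 × (0.7 − 0.9833) = 2.0 × -0.2833 = -0.5666 cmH2O.
Original PIP = 625/89.3 + 2.0×0.9833 + 3 = 11.965 cmH2O; new PIP = 11.965 + (-0.5666) = 11.398 cmH2O.

11.4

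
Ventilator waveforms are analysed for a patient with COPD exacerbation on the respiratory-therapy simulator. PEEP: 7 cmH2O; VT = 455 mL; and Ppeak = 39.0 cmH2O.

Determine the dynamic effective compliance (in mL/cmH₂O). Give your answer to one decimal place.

14.2

Dynamic compliance = Vt / (PIP − PEEP) = 455 / (39.0 − 7) = 455 / 32.0 = 14.219 mL/cmH2O.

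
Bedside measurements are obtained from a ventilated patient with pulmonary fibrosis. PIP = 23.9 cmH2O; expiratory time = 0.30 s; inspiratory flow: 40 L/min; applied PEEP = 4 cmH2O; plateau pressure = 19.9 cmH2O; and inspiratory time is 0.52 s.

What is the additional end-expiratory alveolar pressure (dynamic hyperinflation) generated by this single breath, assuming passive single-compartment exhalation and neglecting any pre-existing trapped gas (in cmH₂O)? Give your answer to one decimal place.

Flow: 40 L/min ÷ 60 = 0.6667 L/s.
Vt = flow × Ti = 0.6667 L/s × 0.52 s × 1000 mL/L = 346.68 mL.
R = (PIP − Pplat)/V̇ = (23.9 − 19.9) / 0.6667 = 4.0/0.6667 = 6.0 cmH2O·s/L.
C = Vt/(Pplat − PEEP) = 346.68 / (19.9 − 4) = 346.68/15.9 = 21.804 mL/cmH2O.
τ = R × C = 6.0 × 0.0218 L/cmH2O = 0.1308 s.
Fraction remaining = e^(−Te/τ) = e^(−0.30/0.1308) = 0.1009; trapped volume = 346.68 × 0.1009 = 34.98 mL.
Additional alveolar pressure from trapping ≈ V_trapped / C = 34.98 / 21.804 = 1.604 cmH2O.

1.6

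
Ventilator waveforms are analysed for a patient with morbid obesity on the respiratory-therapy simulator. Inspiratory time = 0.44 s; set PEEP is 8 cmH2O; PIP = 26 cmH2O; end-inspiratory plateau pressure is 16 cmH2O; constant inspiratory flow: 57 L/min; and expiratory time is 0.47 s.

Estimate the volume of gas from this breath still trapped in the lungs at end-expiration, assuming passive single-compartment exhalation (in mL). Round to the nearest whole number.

Flow: 57 L/min ÷ 60 = 0.95 L/s.
Vt = flow × Ti = 0.95 L/s × 0.44 s × 1000 mL/L = 418.0 mL.
R = (PIP − Pplat)/V̇ = (26 − 16) / 0.95 = 10.0/0.95 = 10.526 cmH2O·s/L.
C = Vt/(Pplat − PEEP) = 418.0 / (16 − 8) = 418.0/8.0 = 52.25 mL/cmH2O.
τ = R × C = 10.526 × 0.05225 L/cmH2O = 0.55 s.
Fraction remaining = e^(−Te/τ) = e^(−0.47/0.55) = 0.4255.
Trapped volume = 418.0 × 0.4255 = 177.86 mL.

178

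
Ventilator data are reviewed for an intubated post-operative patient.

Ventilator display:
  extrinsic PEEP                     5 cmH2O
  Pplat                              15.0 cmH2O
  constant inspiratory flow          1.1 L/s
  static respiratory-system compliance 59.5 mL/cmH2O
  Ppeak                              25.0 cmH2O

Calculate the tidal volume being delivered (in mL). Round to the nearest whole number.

Vt = Cstat × (Pplat − PEEP) = 59.5 × (15.0 − 5) = 59.5 × 10.0 = 595.0 mL.

595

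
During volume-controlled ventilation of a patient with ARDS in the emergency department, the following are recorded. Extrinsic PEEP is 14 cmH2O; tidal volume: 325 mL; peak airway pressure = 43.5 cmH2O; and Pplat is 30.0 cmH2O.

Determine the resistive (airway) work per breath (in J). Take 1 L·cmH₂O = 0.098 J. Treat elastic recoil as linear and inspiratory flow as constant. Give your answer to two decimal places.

With constant inspiratory flow the resistive pressure is constant at PIP − Pplat = 43.5 − 30.0 = 13.5 cmH2O, so resistive work = 13.5 × 0.325 = 4.388 L·cmH2O.
× 0.098 J/(L·cmH2O) → 0.43 J.

0.43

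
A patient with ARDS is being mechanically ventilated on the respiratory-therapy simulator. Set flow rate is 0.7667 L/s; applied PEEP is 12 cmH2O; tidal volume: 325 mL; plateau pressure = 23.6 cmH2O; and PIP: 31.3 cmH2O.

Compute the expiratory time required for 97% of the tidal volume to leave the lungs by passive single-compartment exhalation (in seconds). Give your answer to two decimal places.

R = (PIP − Pplat)/V̇ = (31.3 − 23.6) / 0.7667 = 7.7/0.7667 = 10.043 cmH2O·s/L.
C = Vt/(Pplat − PEEP) = 325.0 / (23.6 − 12) = 325.0/11.6 = 28.017 mL/cmH2O.
τ = R × C = 10.043 × 0.02802 L/cmH2O = 0.2814 s.
t = −τ·ln(1 − 0.97) = −0.2814·ln(0.03) = 0.9867 s.

0.99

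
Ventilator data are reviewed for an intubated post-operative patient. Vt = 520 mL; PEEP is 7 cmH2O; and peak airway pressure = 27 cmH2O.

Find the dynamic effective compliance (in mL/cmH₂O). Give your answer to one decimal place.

26.0

Dynamic compliance = Vt / (PIP − PEEP) = 520 / (27 − 7) = 520 / 20.0 = 26.0 mL/cmH2O.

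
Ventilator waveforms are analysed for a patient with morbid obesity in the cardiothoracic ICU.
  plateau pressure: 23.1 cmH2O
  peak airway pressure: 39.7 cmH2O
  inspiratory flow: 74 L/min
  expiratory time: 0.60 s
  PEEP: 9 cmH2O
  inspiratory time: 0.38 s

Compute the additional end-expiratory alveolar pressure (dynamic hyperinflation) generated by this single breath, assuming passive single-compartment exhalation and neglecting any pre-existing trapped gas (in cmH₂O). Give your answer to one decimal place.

Flow: 74 L/min ÷ 60 = 1.2333 L/s.
Vt = flow × Ti = 1.2333 L/s × 0.38 s × 1000 mL/L = 468.65 mL.
R = (PIP − Pplat)/V̇ = (39.7 − 23.1) / 1.2333 = 16.6/1.2333 = 13.46 cmH2O·s/L.
C = Vt/(Pplat − PEEP) = 468.65 / (23.1 − 9) = 468.65/14.1 = 33.238 mL/cmH2O.
τ = R × C = 13.46 × 0.03324 L/cmH2O = 0.4474 s.
Fraction remaining = e^(−Te/τ) = e^(−0.60/0.4474) = 0.2616; trapped volume = 468.65 × 0.2616 = 122.6 mL.
Additional alveolar pressure from trapping ≈ V_trapped / C = 122.6 / 33.238 = 3.689 cmH2O.

3.7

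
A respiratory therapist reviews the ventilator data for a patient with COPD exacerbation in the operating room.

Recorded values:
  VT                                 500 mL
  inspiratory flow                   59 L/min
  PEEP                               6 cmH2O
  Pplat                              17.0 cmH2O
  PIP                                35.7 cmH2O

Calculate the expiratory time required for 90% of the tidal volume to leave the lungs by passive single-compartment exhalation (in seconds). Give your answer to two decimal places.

1.99

Flow: 59 L/min ÷ 60 = 0.9833 L/s.
R = (PIP − Pplat)/V̇ = (35.7 − 17.0) / 0.9833 = 18.7/0.9833 = 19.018 cmH2O·s/L.
C = Vt/(Pplat − PEEP) = 500.0 / (17.0 − 6) = 500.0/11.0 = 45.455 mL/cmH2O.
τ = R × C = 19.018 × 0.04546 L/cmH2O = 0.8646 s.
t = −τ·ln(1 − 0.90) = −0.8646·ln(0.1) = 1.991 s.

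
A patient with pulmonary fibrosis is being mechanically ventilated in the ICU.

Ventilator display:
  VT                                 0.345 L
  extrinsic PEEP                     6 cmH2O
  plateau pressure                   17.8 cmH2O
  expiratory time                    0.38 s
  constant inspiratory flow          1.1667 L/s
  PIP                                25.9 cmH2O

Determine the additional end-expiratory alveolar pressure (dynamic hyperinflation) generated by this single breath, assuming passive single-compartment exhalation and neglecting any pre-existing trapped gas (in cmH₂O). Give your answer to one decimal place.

1.8

R = (PIP − Pplat)/V̇ = (25.9 − 17.8) / 1.1667 = 8.1/1.1667 = 6.943 cmH2O·s/L.
C = Vt/(Pplat − PEEP) = 345.0 / (17.8 − 6) = 345.0/11.8 = 29.237 mL/cmH2O.
τ = R × C = 6.943 × 0.02924 L/cmH2O = 0.203 s.
Fraction remaining = e^(−Te/τ) = e^(−0.38/0.203) = 0.1538; trapped volume = 345.0 × 0.1538 = 53.061 mL.
Additional alveolar pressure from trapping ≈ V_trapped / C = 53.061 / 29.237 = 1.815 cmH2O.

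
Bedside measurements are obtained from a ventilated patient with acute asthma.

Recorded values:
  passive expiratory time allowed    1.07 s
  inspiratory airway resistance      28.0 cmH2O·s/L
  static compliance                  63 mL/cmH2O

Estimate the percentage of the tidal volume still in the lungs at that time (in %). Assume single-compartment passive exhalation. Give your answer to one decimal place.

τ = R × C = 28.0 × 63 mL/cmH2O = 28.0 × 0.063 L/cmH2O = 1.764 s.
Passive exhalation: V(t)/V₀ = e^(−t/τ) = e^(−1.07/1.764) = 0.5452.
Fraction remaining = 0.5452 → 54.52%.

54.5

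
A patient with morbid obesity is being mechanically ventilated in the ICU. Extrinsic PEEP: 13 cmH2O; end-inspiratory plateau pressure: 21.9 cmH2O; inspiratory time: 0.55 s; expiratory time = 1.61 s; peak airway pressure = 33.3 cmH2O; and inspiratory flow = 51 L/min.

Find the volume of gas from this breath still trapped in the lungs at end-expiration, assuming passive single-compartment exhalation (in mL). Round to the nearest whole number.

48

Flow: 51 L/min ÷ 60 = 0.85 L/s.
Vt = flow × Ti = 0.85 L/s × 0.55 s × 1000 mL/L = 467.5 mL.
R = (PIP − Pplat)/V̇ = (33.3 − 21.9) / 0.85 = 11.4/0.85 = 13.412 cmH2O·s/L.
C = Vt/(Pplat − PEEP) = 467.5 / (21.9 − 13) = 467.5/8.9 = 52.528 mL/cmH2O.
τ = R × C = 13.412 × 0.05253 L/cmH2O = 0.7045 s.
Fraction remaining = e^(−Te/τ) = e^(−1.61/0.7045) = 0.1017.
Trapped volume = 467.5 × 0.1017 = 47.545 mL.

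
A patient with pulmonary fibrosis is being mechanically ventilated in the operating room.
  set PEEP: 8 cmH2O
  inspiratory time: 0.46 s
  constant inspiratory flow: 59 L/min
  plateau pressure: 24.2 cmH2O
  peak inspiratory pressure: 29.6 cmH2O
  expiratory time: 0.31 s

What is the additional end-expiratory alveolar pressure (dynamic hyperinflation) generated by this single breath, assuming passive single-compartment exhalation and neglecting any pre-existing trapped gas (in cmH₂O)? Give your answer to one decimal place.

Flow: 59 L/min ÷ 60 = 0.9833 L/s.
Vt = flow × Ti = 0.9833 L/s × 0.46 s × 1000 mL/L = 452.32 mL.
R = (PIP − Pplat)/V̇ = (29.6 − 24.2) / 0.9833 = 5.4/0.9833 = 5.492 cmH2O·s/L.
C = Vt/(Pplat − PEEP) = 452.32 / (24.2 − 8) = 452.32/16.2 = 27.921 mL/cmH2O.
τ = R × C = 5.492 × 0.02792 L/cmH2O = 0.1533 s.
Fraction remaining = e^(−Te/τ) = e^(−0.31/0.1533) = 0.1324; trapped volume = 452.32 × 0.1324 = 59.887 mL.
Additional alveolar pressure from trapping ≈ V_trapped / C = 59.887 / 27.921 = 2.145 cmH2O.

2.1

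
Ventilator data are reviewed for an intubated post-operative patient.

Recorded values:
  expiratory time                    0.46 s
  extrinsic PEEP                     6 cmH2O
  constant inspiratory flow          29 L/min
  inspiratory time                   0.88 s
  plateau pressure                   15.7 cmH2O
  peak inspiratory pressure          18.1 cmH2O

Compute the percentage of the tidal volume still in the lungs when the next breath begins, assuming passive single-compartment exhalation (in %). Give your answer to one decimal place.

Flow: 29 L/min ÷ 60 = 0.4833 L/s.
Vt = flow × Ti = 0.4833 L/s × 0.88 s × 1000 mL/L = 425.3 mL.
R = (PIP − Pplat)/V̇ = (18.1 − 15.7) / 0.4833 = 2.4/0.4833 = 4.966 cmH2O·s/L.
C = Vt/(Pplat − PEEP) = 425.3 / (15.7 − 6) = 425.3/9.7 = 43.845 mL/cmH2O.
τ = R × C = 4.966 × 0.04385 L/cmH2O = 0.2178 s.
Fraction remaining at end-expiration = e^(−Te/τ) = e^(−0.46/0.2178) = 0.121 → 12.1%.

12.1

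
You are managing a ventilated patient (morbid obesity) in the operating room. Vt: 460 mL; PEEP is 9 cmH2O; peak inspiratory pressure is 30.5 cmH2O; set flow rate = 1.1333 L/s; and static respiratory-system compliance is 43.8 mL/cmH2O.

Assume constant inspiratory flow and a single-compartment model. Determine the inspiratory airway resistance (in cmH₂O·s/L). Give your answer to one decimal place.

9.7

Equation of motion (constant flow): PIP = Vt/C + R·V̇ + PEEP.
R·V̇ = PIP − Vt/C − PEEP = 30.5 − 460/43.8 − 9 = 30.5 − 10.502 − 9 = 10.998 cmH2O.
R = 10.998 / 1.1333 = 9.704 cmH2O·s/L.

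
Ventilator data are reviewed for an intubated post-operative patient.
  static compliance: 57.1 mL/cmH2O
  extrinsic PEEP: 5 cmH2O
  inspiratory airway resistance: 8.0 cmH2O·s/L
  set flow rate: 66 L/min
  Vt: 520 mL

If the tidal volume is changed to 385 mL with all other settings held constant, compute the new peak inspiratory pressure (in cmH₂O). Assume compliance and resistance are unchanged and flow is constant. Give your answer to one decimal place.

Flow: 66 L/min ÷ 60 = 1.1 L/s.
PIP = Vt/C + R·V̇ + PEEP (constant-flow equation of motion).
Only the elastic term changes: ΔPIP = ΔVt / C = (385 − 520) / 57.1 = -2.364 cmH2O.
Original PIP = 520/57.1 + 8.0×1.1 + 5 = 22.907 cmH2O; new PIP = 22.907 + (-2.364) = 20.543 cmH2O.

20.5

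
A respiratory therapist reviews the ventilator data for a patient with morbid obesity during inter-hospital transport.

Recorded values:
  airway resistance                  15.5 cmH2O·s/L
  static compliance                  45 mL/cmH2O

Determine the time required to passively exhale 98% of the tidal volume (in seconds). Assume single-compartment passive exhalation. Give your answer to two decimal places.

2.73

τ = R × C = 15.5 × 45 mL/cmH2O = 15.5 × 0.045 L/cmH2O = 0.6975 s.
Exhaled fraction f = 1 − e^(−t/τ) → t = −τ·ln(1 − f) = −0.6975·ln(0.02) = 2.729 s.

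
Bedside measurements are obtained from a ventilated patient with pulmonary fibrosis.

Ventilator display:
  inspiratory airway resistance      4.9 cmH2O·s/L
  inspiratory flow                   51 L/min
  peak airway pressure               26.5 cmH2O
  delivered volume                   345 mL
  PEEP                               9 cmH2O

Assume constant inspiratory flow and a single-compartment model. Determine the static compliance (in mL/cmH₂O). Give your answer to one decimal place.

25.9

Flow: 51 L/min ÷ 60 = 0.85 L/s.
Equation of motion (constant flow): PIP = Vt/C + R·V̇ + PEEP.
Vt/C = PIP − R·V̇ − PEEP = 26.5 − 4.9×0.85 − 9 = 26.5 − 4.165 − 9 = 13.335 cmH2O.
C = Vt / 13.335 = 345 / 13.335 = 25.872 mL/cmH2O.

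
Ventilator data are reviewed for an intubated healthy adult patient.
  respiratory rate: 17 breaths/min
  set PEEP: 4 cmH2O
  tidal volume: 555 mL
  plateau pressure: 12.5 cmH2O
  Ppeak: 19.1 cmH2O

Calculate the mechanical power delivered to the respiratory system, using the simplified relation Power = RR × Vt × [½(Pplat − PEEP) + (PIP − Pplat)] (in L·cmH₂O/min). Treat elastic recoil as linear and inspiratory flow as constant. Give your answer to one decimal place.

102.4

Per-breath work = Vt × [½(Pplat−PEEP) + (PIP−Pplat)] = 0.555 × [0.5×8.5 + 6.6] = 0.555 × 10.85 = 6.022 L·cmH2O.
Power = 17 × 6.022 = 102.37 L·cmH2O/min.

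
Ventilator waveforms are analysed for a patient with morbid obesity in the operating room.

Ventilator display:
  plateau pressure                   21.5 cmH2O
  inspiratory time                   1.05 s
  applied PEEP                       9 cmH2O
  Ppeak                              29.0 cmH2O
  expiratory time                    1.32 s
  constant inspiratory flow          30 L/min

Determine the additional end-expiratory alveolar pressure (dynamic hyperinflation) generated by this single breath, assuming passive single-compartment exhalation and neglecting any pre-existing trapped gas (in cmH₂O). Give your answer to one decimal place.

1.5

Flow: 30 L/min ÷ 60 = 0.5 L/s.
Vt = flow × Ti = 0.5 L/s × 1.05 s × 1000 mL/L = 525.0 mL.
R = (PIP − Pplat)/V̇ = (29.0 − 21.5) / 0.5 = 7.5/0.5 = 15.0 cmH2O·s/L.
C = Vt/(Pplat − PEEP) = 525.0 / (21.5 − 9) = 525.0/12.5 = 42.0 mL/cmH2O.
τ = R × C = 15.0 × 0.042 L/cmH2O = 0.63 s.
Fraction remaining = e^(−Te/τ) = e^(−1.32/0.63) = 0.123; trapped volume = 525.0 × 0.123 = 64.575 mL.
Additional alveolar pressure from trapping ≈ V_trapped / C = 64.575 / 42.0 = 1.538 cmH2O.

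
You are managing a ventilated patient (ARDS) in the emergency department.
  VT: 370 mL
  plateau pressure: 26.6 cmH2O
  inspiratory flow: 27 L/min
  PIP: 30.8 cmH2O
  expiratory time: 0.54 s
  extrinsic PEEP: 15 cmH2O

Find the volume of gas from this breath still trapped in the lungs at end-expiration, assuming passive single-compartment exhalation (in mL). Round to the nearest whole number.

Flow: 27 L/min ÷ 60 = 0.45 L/s.
R = (PIP − Pplat)/V̇ = (30.8 − 26.6) / 0.45 = 4.2/0.45 = 9.333 cmH2O·s/L.
C = Vt/(Pplat − PEEP) = 370.0 / (26.6 − 15) = 370.0/11.6 = 31.897 mL/cmH2O.
τ = R × C = 9.333 × 0.0319 L/cmH2O = 0.2977 s.
Fraction remaining = e^(−Te/τ) = e^(−0.54/0.2977) = 0.163.
Trapped volume = 370.0 × 0.163 = 60.31 mL.

60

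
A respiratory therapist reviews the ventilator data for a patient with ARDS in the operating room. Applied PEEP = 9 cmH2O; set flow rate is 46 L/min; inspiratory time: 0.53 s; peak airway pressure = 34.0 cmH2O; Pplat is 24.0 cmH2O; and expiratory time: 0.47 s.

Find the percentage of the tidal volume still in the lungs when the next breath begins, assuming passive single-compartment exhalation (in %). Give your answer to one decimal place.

Flow: 46 L/min ÷ 60 = 0.7667 L/s.
Vt = flow × Ti = 0.7667 L/s × 0.53 s × 1000 mL/L = 406.35 mL.
R = (PIP − Pplat)/V̇ = (34.0 − 24.0) / 0.7667 = 10.0/0.7667 = 13.043 cmH2O·s/L.
C = Vt/(Pplat − PEEP) = 406.35 / (24.0 − 9) = 406.35/15.0 = 27.09 mL/cmH2O.
τ = R × C = 13.043 × 0.02709 L/cmH2O = 0.3533 s.
Fraction remaining at end-expiration = e^(−Te/τ) = e^(−0.47/0.3533) = 0.2644 → 26.44%.

26.4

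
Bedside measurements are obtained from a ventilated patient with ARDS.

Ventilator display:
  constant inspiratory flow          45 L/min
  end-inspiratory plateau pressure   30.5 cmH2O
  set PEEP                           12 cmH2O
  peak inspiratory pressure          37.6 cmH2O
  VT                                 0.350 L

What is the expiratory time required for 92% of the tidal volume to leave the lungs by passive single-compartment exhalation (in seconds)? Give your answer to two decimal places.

Flow: 45 L/min ÷ 60 = 0.75 L/s.
R = (PIP − Pplat)/V̇ = (37.6 − 30.5) / 0.75 = 7.1/0.75 = 9.467 cmH2O·s/L.
C = Vt/(Pplat − PEEP) = 350.0 / (30.5 − 12) = 350.0/18.5 = 18.919 mL/cmH2O.
τ = R × C = 9.467 × 0.01892 L/cmH2O = 0.1791 s.
t = −τ·ln(1 − 0.92) = −0.1791·ln(0.08) = 0.4524 s.

0.45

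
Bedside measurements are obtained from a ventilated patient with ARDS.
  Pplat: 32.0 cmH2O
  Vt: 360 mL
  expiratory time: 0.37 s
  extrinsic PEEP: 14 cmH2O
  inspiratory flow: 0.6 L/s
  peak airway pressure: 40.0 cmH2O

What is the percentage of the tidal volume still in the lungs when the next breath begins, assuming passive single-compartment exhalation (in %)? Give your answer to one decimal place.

R = (PIP − Pplat)/V̇ = (40.0 − 32.0) / 0.6 = 8.0/0.6 = 13.333 cmH2O·s/L.
C = Vt/(Pplat − PEEP) = 360.0 / (32.0 − 14) = 360.0/18.0 = 20.0 mL/cmH2O.
τ = R × C = 13.333 × 0.02 L/cmH2O = 0.2667 s.
Fraction remaining at end-expiration = e^(−Te/τ) = e^(−0.37/0.2667) = 0.2497 → 24.97%.

25.0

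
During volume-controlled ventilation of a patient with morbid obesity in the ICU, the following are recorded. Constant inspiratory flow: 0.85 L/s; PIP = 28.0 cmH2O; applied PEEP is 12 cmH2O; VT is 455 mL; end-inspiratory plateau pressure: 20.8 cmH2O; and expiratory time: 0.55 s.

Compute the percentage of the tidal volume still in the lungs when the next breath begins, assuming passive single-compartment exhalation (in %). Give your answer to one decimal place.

28.5

R = (PIP − Pplat)/V̇ = (28.0 − 20.8) / 0.85 = 7.2/0.85 = 8.471 cmH2O·s/L.
C = Vt/(Pplat − PEEP) = 455.0 / (20.8 − 12) = 455.0/8.8 = 51.705 mL/cmH2O.
τ = R × C = 8.471 × 0.05171 L/cmH2O = 0.438 s.
Fraction remaining at end-expiration = e^(−Te/τ) = e^(−0.55/0.438) = 0.2849 → 28.49%.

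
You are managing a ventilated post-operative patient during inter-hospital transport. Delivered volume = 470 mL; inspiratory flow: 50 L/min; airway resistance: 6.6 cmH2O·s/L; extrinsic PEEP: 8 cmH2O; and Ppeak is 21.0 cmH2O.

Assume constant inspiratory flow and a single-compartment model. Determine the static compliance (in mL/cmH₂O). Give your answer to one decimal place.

62.7

Flow: 50 L/min ÷ 60 = 0.8333 L/s.
Equation of motion (constant flow): PIP = Vt/C + R·V̇ + PEEP.
Vt/C = PIP − R·V̇ − PEEP = 21.0 − 6.6×0.8333 − 8 = 21.0 − 5.5 − 8 = 7.5 cmH2O.
C = Vt / 7.5 = 470 / 7.5 = 62.667 mL/cmH2O.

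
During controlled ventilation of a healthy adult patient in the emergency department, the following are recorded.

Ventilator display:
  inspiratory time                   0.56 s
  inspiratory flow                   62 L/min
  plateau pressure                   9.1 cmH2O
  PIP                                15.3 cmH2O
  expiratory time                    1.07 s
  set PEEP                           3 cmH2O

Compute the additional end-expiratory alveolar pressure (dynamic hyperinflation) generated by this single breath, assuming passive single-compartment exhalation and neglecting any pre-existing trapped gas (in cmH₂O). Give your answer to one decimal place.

Flow: 62 L/min ÷ 60 = 1.0333 L/s.
Vt = flow × Ti = 1.0333 L/s × 0.56 s × 1000 mL/L = 578.65 mL.
R = (PIP − Pplat)/V̇ = (15.3 − 9.1) / 1.0333 = 6.2/1.0333 = 6.0 cmH2O·s/L.
C = Vt/(Pplat − PEEP) = 578.65 / (9.1 − 3) = 578.65/6.1 = 94.861 mL/cmH2O.
τ = R × C = 6.0 × 0.09486 L/cmH2O = 0.5692 s.
Fraction remaining = e^(−Te/τ) = e^(−1.07/0.5692) = 0.1526; trapped volume = 578.65 × 0.1526 = 88.302 mL.
Additional alveolar pressure from trapping ≈ V_trapped / C = 88.302 / 94.861 = 0.9309 cmH2O.

0.9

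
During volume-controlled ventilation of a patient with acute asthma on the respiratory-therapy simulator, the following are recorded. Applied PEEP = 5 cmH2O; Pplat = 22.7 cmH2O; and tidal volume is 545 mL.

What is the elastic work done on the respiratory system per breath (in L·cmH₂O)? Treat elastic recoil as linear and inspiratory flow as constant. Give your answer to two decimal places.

4.82

Elastic work ≈ ½ × (Pplat − PEEP) × Vt = 0.5 × (22.7 − 5) × 0.545 L = 0.5 × 17.7 × 0.545 = 4.823 L·cmH2O.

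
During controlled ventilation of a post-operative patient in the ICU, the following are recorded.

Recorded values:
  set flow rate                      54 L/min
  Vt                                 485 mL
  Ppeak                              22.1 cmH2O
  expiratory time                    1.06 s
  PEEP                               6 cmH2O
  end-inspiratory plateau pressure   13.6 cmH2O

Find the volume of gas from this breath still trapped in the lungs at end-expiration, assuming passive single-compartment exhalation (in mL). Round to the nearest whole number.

Flow: 54 L/min ÷ 60 = 0.9 L/s.
R = (PIP − Pplat)/V̇ = (22.1 − 13.6) / 0.9 = 8.5/0.9 = 9.444 cmH2O·s/L.
C = Vt/(Pplat − PEEP) = 485.0 / (13.6 − 6) = 485.0/7.6 = 63.816 mL/cmH2O.
τ = R × C = 9.444 × 0.06382 L/cmH2O = 0.6027 s.
Fraction remaining = e^(−Te/τ) = e^(−1.06/0.6027) = 0.1723.
Trapped volume = 485.0 × 0.1723 = 83.566 mL.

84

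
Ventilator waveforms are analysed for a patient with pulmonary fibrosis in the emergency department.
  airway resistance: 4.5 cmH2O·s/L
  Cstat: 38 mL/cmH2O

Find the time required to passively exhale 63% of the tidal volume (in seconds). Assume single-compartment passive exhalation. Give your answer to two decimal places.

τ = R × C = 4.5 × 38 mL/cmH2O = 4.5 × 0.038 L/cmH2O = 0.171 s.
Exhaled fraction f = 1 − e^(−t/τ) → t = −τ·ln(1 − f) = −0.171·ln(0.37) = 0.17 s.

0.17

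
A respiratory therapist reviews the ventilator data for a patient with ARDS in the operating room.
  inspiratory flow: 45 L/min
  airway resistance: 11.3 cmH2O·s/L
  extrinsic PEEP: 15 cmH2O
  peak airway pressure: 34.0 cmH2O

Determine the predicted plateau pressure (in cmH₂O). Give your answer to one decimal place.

Flow: 45 L/min ÷ 60 = 0.75 L/s.
Pplat = PIP − Raw × flow = 34.0 − 11.3 × 0.75 = 34.0 − 8.475 = 25.525 cmH2O.

25.5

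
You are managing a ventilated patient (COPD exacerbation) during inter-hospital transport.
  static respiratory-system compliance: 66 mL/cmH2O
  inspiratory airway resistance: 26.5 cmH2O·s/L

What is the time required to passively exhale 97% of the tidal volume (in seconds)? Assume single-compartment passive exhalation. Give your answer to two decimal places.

6.13

τ = R × C = 26.5 × 66 mL/cmH2O = 26.5 × 0.066 L/cmH2O = 1.749 s.
Exhaled fraction f = 1 − e^(−t/τ) → t = −τ·ln(1 − f) = −1.749·ln(0.03) = 6.133 s.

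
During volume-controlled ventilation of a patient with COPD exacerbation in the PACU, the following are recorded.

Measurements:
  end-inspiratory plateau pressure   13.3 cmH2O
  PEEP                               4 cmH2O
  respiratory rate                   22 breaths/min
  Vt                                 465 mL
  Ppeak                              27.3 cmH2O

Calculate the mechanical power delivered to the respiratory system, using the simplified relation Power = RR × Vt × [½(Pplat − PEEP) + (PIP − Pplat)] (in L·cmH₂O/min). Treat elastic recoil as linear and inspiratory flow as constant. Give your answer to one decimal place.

Per-breath work = Vt × [½(Pplat−PEEP) + (PIP−Pplat)] = 0.465 × [0.5×9.3 + 14.0] = 0.465 × 18.65 = 8.672 L·cmH2O.
Power = 22 × 8.672 = 190.78 L·cmH2O/min.

190.8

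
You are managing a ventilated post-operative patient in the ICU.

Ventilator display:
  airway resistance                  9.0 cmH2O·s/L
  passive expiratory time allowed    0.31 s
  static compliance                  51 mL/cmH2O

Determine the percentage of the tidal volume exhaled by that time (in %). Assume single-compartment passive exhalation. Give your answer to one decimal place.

τ = R × C = 9.0 × 51 mL/cmH2O = 9.0 × 0.051 L/cmH2O = 0.459 s.
Passive exhalation: V(t)/V₀ = e^(−t/τ) = e^(−0.31/0.459) = 0.509.
Fraction exhaled = 1 − 0.509 = 0.491 → 49.1%.

49.1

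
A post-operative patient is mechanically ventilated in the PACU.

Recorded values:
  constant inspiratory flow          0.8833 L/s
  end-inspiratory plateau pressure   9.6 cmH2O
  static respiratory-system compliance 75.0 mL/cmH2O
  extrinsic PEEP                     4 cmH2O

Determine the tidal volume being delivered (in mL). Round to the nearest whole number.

420

Vt = Cstat × (Pplat − PEEP) = 75.0 × (9.6 − 4) = 75.0 × 5.6 = 420.0 mL.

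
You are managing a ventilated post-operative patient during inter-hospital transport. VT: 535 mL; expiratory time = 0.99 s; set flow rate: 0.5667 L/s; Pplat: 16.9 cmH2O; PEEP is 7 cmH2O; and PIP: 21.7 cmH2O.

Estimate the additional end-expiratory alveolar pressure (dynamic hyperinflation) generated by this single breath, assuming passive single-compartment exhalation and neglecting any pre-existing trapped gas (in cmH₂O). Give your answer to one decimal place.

R = (PIP − Pplat)/V̇ = (21.7 − 16.9) / 0.5667 = 4.8/0.5667 = 8.47 cmH2O·s/L.
C = Vt/(Pplat − PEEP) = 535.0 / (16.9 − 7) = 535.0/9.9 = 54.04 mL/cmH2O.
τ = R × C = 8.47 × 0.05404 L/cmH2O = 0.4577 s.
Fraction remaining = e^(−Te/τ) = e^(−0.99/0.4577) = 0.115; trapped volume = 535.0 × 0.115 = 61.525 mL.
Additional alveolar pressure from trapping ≈ V_trapped / C = 61.525 / 54.04 = 1.139 cmH2O.

1.1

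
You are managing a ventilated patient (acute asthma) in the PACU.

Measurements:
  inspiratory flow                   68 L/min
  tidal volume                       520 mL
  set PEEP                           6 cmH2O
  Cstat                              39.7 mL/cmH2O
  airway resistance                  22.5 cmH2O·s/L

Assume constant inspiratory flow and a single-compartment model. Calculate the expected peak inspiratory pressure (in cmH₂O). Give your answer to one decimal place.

Flow: 68 L/min ÷ 60 = 1.1333 L/s.
Equation of motion (constant flow): PIP = Vt/C + R·V̇ + PEEP.
PIP = 520/39.7 + 22.5×1.1333 + 6 = 13.098 + 25.499 + 6 = 44.597 cmH2O.

44.6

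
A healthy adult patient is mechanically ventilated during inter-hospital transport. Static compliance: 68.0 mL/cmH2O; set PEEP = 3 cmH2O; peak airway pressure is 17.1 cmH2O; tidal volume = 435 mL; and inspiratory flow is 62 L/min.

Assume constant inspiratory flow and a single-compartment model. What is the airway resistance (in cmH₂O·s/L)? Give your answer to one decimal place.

Flow: 62 L/min ÷ 60 = 1.0333 L/s.
Equation of motion (constant flow): PIP = Vt/C + R·V̇ + PEEP.
R·V̇ = PIP − Vt/C − PEEP = 17.1 − 435/68.0 − 3 = 17.1 − 6.397 − 3 = 7.703 cmH2O.
R = 7.703 / 1.0333 = 7.455 cmH2O·s/L.

7.5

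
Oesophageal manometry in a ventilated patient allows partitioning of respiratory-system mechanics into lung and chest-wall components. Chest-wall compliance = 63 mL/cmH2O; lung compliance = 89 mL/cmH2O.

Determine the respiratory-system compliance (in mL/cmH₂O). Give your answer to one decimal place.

36.9

Lung and chest wall are elastances in series: 1/Crs = 1/CL + 1/Ccw.
1/Crs = 1/89 + 1/63 = 0.02711.
Crs = 36.887 mL/cmH2O.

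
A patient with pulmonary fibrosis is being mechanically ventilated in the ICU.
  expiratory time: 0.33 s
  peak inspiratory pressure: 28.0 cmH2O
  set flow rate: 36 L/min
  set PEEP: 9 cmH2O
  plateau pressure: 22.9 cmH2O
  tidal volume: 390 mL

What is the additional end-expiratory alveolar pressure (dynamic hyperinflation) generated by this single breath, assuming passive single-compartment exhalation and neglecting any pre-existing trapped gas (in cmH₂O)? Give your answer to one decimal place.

3.5

Flow: 36 L/min ÷ 60 = 0.6 L/s.
R = (PIP − Pplat)/V̇ = (28.0 − 22.9) / 0.6 = 5.1/0.6 = 8.5 cmH2O·s/L.
C = Vt/(Pplat − PEEP) = 390.0 / (22.9 − 9) = 390.0/13.9 = 28.058 mL/cmH2O.
τ = R × C = 8.5 × 0.02806 L/cmH2O = 0.2385 s.
Fraction remaining = e^(−Te/τ) = e^(−0.33/0.2385) = 0.2507; trapped volume = 390.0 × 0.2507 = 97.773 mL.
Additional alveolar pressure from trapping ≈ V_trapped / C = 97.773 / 28.058 = 3.485 cmH2O.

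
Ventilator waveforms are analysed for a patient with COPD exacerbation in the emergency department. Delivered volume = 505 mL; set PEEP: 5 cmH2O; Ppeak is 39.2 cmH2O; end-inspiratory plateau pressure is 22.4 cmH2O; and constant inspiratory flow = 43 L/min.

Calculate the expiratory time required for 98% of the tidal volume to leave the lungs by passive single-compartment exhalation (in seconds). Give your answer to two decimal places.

2.66

Flow: 43 L/min ÷ 60 = 0.7167 L/s.
R = (PIP − Pplat)/V̇ = (39.2 − 22.4) / 0.7167 = 16.8/0.7167 = 23.441 cmH2O·s/L.
C = Vt/(Pplat − PEEP) = 505.0 / (22.4 − 5) = 505.0/17.4 = 29.023 mL/cmH2O.
τ = R × C = 23.441 × 0.02902 L/cmH2O = 0.6803 s.
t = −τ·ln(1 − 0.98) = −0.6803·ln(0.02) = 2.661 s.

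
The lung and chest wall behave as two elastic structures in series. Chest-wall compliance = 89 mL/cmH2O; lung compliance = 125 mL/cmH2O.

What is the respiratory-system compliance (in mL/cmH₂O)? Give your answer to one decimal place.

52.0

Lung and chest wall are elastances in series: 1/Crs = 1/CL + 1/Ccw.
1/Crs = 1/125 + 1/89 = 0.01924.
Crs = 51.975 mL/cmH2O.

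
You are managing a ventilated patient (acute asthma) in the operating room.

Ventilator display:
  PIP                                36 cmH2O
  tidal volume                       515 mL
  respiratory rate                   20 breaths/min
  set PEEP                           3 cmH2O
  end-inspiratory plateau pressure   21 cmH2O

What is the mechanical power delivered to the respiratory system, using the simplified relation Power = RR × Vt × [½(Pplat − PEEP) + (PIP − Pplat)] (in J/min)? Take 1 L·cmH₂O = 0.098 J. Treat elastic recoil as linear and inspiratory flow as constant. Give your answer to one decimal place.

24.2

Per-breath work = Vt × [½(Pplat−PEEP) + (PIP−Pplat)] = 0.515 × [0.5×18.0 + 15.0] = 0.515 × 24.0 = 12.36 L·cmH2O.
Power = 20 × 12.36 = 247.2 L·cmH2O/min.
× 0.098 J/(L·cmH2O) → 24.226 J/min.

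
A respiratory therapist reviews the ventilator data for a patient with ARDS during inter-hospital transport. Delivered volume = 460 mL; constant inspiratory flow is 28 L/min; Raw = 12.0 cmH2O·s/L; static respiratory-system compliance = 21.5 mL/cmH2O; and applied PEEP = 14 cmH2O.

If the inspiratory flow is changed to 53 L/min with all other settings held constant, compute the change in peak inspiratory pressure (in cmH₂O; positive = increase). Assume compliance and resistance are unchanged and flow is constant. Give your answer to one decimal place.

Flow: 28 L/min ÷ 60 = 0.4667 L/s.
New flow: 53 L/min ÷ 60 = 0.8833 L/s.
PIP = Vt/C + R·V̇ + PEEP (constant-flow equation of motion).
Only the resistive term changes: ΔPIP = R × ΔV̇ = 12.0 × (0.8833 − 0.4667) = 12.0 × 0.4166 = 4.999 cmH2O.

5.0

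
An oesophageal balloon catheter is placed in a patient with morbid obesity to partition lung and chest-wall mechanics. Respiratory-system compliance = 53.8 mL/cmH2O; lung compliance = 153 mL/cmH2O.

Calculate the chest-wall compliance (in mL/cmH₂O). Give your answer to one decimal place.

1/Ccw = 1/Crs − 1/CL.
1/Ccw = 1/53.8 − 1/153 = 0.01205.
Ccw = 82.988 mL/cmH2O.

83.0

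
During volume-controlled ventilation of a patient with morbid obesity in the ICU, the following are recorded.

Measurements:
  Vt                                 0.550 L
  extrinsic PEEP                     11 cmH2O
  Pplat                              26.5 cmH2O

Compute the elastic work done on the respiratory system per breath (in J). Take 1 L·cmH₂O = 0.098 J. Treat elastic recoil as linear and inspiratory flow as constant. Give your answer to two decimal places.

Elastic work ≈ ½ × (Pplat − PEEP) × Vt = 0.5 × (26.5 − 11) × 0.550 L = 0.5 × 15.5 × 0.550 = 4.263 L·cmH2O.
× 0.098 J/(L·cmH2O) → 0.4178 J.

0.42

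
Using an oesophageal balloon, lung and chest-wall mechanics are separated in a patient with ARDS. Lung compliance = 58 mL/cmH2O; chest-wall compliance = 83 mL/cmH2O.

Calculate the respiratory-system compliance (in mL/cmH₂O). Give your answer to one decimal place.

Lung and chest wall are elastances in series: 1/Crs = 1/CL + 1/Ccw.
1/Crs = 1/58 + 1/83 = 0.02929.
Crs = 34.141 mL/cmH2O.

34.1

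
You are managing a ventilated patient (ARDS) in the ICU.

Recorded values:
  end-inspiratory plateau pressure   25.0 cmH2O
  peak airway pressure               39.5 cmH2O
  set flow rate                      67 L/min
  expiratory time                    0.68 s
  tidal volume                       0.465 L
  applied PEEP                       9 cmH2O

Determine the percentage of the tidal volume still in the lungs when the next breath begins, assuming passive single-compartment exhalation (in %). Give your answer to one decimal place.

16.5

Flow: 67 L/min ÷ 60 = 1.1167 L/s.
R = (PIP − Pplat)/V̇ = (39.5 − 25.0) / 1.1167 = 14.5/1.1167 = 12.985 cmH2O·s/L.
C = Vt/(Pplat − PEEP) = 465.0 / (25.0 − 9) = 465.0/16.0 = 29.063 mL/cmH2O.
τ = R × C = 12.985 × 0.02906 L/cmH2O = 0.3773 s.
Fraction remaining at end-expiration = e^(−Te/τ) = e^(−0.68/0.3773) = 0.1649 → 16.49%.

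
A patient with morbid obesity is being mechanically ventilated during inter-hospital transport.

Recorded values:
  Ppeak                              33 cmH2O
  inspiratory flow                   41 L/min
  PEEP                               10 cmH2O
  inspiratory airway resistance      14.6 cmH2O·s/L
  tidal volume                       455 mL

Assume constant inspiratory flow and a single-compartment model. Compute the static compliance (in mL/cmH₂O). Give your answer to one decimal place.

34.9

Flow: 41 L/min ÷ 60 = 0.6833 L/s.
Equation of motion (constant flow): PIP = Vt/C + R·V̇ + PEEP.
Vt/C = PIP − R·V̇ − PEEP = 33 − 14.6×0.6833 − 10 = 33 − 9.976 − 10 = 13.024 cmH2O.
C = Vt / 13.024 = 455 / 13.024 = 34.936 mL/cmH2O.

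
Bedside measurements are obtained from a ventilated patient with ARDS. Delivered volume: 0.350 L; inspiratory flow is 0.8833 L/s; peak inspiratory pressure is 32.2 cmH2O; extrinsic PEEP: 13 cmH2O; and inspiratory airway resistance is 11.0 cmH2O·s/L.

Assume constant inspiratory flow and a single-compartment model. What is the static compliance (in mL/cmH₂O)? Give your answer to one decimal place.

36.9

Equation of motion (constant flow): PIP = Vt/C + R·V̇ + PEEP.
Vt/C = PIP − R·V̇ − PEEP = 32.2 − 11.0×0.8833 − 13 = 32.2 − 9.716 − 13 = 9.484 cmH2O.
C = Vt / 9.484 = 350 / 9.484 = 36.904 mL/cmH2O.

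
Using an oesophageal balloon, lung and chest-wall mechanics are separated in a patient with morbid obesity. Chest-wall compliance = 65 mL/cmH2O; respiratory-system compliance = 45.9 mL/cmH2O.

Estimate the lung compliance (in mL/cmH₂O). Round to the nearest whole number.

156

1/CL = 1/Crs − 1/Ccw.
1/CL = 1/45.9 − 1/65 = 0.006402.
CL = 156.2 mL/cmH2O.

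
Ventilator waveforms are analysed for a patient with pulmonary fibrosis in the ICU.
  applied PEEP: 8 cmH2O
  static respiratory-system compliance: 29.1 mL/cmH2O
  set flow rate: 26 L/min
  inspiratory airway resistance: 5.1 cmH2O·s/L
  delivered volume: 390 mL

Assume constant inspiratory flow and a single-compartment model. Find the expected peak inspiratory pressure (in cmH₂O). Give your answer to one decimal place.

Flow: 26 L/min ÷ 60 = 0.4333 L/s.
Equation of motion (constant flow): PIP = Vt/C + R·V̇ + PEEP.
PIP = 390/29.1 + 5.1×0.4333 + 8 = 13.402 + 2.21 + 8 = 23.612 cmH2O.

23.6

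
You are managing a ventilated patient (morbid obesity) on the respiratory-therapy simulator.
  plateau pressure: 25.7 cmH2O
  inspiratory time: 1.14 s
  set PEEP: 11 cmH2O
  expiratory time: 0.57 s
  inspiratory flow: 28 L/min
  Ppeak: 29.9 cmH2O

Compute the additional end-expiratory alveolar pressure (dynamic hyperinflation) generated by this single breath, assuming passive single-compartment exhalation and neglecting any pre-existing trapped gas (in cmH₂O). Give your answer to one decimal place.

2.6

Flow: 28 L/min ÷ 60 = 0.4667 L/s.
Vt = flow × Ti = 0.4667 L/s × 1.14 s × 1000 mL/L = 532.04 mL.
R = (PIP − Pplat)/V̇ = (29.9 − 25.7) / 0.4667 = 4.2/0.4667 = 8.999 cmH2O·s/L.
C = Vt/(Pplat − PEEP) = 532.04 / (25.7 − 11) = 532.04/14.7 = 36.193 mL/cmH2O.
τ = R × C = 8.999 × 0.03619 L/cmH2O = 0.3257 s.
Fraction remaining = e^(−Te/τ) = e^(−0.57/0.3257) = 0.1738; trapped volume = 532.04 × 0.1738 = 92.469 mL.
Additional alveolar pressure from trapping ≈ V_trapped / C = 92.469 / 36.193 = 2.555 cmH2O.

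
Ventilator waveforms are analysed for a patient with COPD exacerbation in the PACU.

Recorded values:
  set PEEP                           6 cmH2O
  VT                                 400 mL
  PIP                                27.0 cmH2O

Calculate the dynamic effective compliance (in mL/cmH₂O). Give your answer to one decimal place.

19.0

Dynamic compliance = Vt / (PIP − PEEP) = 400 / (27.0 − 6) = 400 / 21.0 = 19.048 mL/cmH2O.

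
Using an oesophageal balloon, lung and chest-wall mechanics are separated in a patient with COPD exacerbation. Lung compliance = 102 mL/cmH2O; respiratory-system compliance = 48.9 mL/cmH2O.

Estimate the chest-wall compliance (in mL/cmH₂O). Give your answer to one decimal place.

1/Ccw = 1/Crs − 1/CL.
1/Ccw = 1/48.9 − 1/102 = 0.01065.
Ccw = 93.897 mL/cmH2O.

93.9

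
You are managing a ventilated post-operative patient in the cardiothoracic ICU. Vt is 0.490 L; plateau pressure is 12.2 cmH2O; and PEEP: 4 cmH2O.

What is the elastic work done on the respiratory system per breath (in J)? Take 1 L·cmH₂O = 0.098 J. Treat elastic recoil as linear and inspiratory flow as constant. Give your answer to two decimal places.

0.20

Elastic work ≈ ½ × (Pplat − PEEP) × Vt = 0.5 × (12.2 − 4) × 0.490 L = 0.5 × 8.2 × 0.490 = 2.009 L·cmH2O.
× 0.098 J/(L·cmH2O) → 0.1969 J.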